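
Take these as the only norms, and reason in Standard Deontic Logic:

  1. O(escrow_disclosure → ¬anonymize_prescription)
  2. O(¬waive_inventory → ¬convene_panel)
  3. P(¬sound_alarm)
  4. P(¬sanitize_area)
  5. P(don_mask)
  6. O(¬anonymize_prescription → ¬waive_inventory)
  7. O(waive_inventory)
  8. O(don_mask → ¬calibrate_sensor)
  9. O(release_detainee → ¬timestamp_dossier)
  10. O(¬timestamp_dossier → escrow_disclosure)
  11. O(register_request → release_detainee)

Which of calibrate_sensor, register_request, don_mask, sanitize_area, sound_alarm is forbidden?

Premise 7 gives O(waive_inventory).
Premise 6 is O(¬anonymize_prescription → ¬waive_inventory); contrapositively O(waive_inventory → anonymize_prescription). Since O(waive_inventory) holds, K gives O(anonymize_prescription).
Premise 1 is O(escrow_disclosure → ¬anonymize_prescription); contrapositively O(anonymize_prescription → ¬escrow_disclosure). Since O(anonymize_prescription) holds, K gives O(¬escrow_disclosure).
Premise 10 is O(¬timestamp_dossier → escrow_disclosure); contrapositively O(¬escrow_disclosure → timestamp_dossier). Since O(¬escrow_disclosure) holds, K gives O(timestamp_dossier).
Premise 9 is O(release_detainee → ¬timestamp_dossier); contrapositively O(timestamp_dossier → ¬release_detainee). Since O(timestamp_dossier) holds, K gives O(¬release_detainee).
Premise 11 is O(register_request → release_detainee); contrapositively O(¬release_detainee → ¬register_request). Since O(¬release_detainee) holds, K gives O(¬register_request).
So O(¬register_request) holds, i.e. register_request is forbidden. None of the other listed options is forbidden under the premises.

register_request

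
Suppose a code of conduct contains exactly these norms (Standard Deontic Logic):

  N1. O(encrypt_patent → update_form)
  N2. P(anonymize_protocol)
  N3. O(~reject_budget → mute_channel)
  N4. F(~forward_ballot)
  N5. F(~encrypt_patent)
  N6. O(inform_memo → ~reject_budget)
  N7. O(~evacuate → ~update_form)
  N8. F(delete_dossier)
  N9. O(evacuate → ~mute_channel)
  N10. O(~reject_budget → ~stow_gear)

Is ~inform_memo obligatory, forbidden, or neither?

Obligatory

Premise 5 is F(~encrypt_patent), i.e. O(encrypt_patent).
With premise 1, O(encrypt_patent → update_form), the K-axiom yields O(update_form).
Premise 7 is O(~evacuate → ~update_form); contrapositively O(update_form → evacuate). Since O(update_form) holds, K gives O(evacuate).
With premise 9, O(evacuate → ~mute_channel), the K-axiom yields O(~mute_channel).
Premise 3 is O(~reject_budget → mute_channel); contrapositively O(~mute_channel → reject_budget). Since O(~mute_channel) holds, K gives O(reject_budget).
Premise 6, O(inform_memo → ~reject_budget), contraposes to O(reject_budget → ~inform_memo); with O(reject_budget) we get O(~inform_memo).
Premises 2, 4, 8, 10 do not contribute to this derivation.
Hence ~inform_memo is obligatory.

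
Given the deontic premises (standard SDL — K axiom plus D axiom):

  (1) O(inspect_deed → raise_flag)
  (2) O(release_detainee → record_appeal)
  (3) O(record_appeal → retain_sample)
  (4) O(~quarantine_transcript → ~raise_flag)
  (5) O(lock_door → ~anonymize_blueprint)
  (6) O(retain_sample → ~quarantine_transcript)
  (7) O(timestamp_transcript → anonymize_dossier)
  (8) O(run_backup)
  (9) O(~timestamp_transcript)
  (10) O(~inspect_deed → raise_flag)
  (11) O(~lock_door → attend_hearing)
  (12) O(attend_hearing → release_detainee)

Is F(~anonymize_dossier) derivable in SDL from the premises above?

No

Premise 7 is O(timestamp_transcript → anonymize_dossier), but O(timestamp_transcript) is not derivable from the premises, so it does not yield O(anonymize_dossier).
No other premise forces O(anonymize_dossier). An ideal world satisfying every premise can still have ~anonymize_dossier true, so F(~anonymize_dossier) is not derivable.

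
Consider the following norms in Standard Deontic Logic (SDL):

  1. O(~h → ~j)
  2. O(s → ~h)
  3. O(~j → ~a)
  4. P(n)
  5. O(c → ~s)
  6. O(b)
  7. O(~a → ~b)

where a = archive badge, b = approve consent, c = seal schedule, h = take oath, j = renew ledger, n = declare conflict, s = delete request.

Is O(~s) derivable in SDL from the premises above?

From premise 6 we have O(b).
Premise 7, O(~a → ~b), contraposes to O(b → a); with O(b) we get O(a).
Premise 3 is O(~j → ~a); contrapositively O(a → j). Since O(a) holds, K gives O(j).
Premise 1, O(~h → ~j), contraposes to O(j → h); with O(j) we get O(h).
Premise 2, O(s → ~h), contraposes to O(h → ~s); with O(h) we get O(~s).
Premises 4, 5 do not contribute to this derivation.
So O(~s) follows.

Yes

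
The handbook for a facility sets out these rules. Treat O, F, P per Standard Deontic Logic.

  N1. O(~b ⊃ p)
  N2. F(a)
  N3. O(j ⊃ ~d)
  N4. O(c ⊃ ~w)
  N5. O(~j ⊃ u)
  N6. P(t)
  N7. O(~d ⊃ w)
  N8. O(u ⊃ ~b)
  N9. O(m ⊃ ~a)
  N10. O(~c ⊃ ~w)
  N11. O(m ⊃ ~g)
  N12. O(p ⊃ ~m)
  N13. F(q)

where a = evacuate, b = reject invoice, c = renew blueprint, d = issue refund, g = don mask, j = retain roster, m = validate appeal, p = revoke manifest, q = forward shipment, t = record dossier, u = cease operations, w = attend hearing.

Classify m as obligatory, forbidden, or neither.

Premises 4 and 10 are O(c ⊃ ~w) and O(~c ⊃ ~w); every ideal world satisfies c or ~c, so in either case ~w holds — hence O(~w).
Premise 7 is O(~d ⊃ w); contrapositively O(~w ⊃ d). Since O(~w) holds, K gives O(d).
The contrapositive of premise 3 (O(j ⊃ ~d)) is O(d ⊃ ~j), and O(d) is already established, so O(~j).
Applying K to premise 5 (O(~j ⊃ u)) and O(~j) yields O(u).
Premise 8 is O(u ⊃ ~b); since O(u), deontic closure gives O(~b).
Premise 1 is O(~b ⊃ p); since O(~b), deontic closure gives O(p).
Applying K to premise 12 (O(p ⊃ ~m)) and O(p) yields O(~m).
Premises 2, 6, 9, 11, 13 do not contribute to this derivation.
Thus O(~m), which is F(m): m is forbidden.

Forbidden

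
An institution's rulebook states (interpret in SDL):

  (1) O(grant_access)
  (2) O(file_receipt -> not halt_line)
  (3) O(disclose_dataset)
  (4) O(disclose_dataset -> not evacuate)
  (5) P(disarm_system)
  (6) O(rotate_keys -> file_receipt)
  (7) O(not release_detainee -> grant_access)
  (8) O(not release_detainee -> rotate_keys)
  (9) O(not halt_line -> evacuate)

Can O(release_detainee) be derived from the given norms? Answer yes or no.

Yes

From premise 3 we have O(disclose_dataset).
From O(disclose_dataset) and premise 4, O(disclose_dataset -> not evacuate), we obtain O(not evacuate).
Premise 9, O(not halt_line -> evacuate), contraposes to O(not evacuate -> halt_line); with O(not evacuate) we get O(halt_line).
Premise 2, O(file_receipt -> not halt_line), contraposes to O(halt_line -> not file_receipt); with O(halt_line) we get O(not file_receipt).
Premise 6, O(rotate_keys -> file_receipt), contraposes to O(not file_receipt -> not rotate_keys); with O(not file_receipt) we get O(not rotate_keys).
Premise 8, O(not release_detainee -> rotate_keys), contraposes to O(not rotate_keys -> release_detainee); with O(not rotate_keys) we get O(release_detainee).
Premises 1, 5, 7 do not contribute to this derivation.
So O(release_detainee) follows.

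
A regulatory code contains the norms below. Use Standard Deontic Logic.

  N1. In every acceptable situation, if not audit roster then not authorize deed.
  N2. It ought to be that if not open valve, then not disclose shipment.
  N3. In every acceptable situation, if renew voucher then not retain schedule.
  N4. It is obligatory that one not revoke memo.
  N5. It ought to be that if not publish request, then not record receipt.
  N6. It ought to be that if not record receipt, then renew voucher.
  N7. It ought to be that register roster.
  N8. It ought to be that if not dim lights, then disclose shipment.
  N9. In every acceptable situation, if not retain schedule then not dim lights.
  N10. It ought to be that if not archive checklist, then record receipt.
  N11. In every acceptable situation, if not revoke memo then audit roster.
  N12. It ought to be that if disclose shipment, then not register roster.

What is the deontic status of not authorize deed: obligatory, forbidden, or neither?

Premise 1 is O(¬audit_roster → ¬authorize_deed), but O(¬audit_roster) is not derivable from the premises, so it does not yield O(¬authorize_deed).
No premise or chain of K-axiom applications forces O(¬authorize_deed), and none forces O(authorize_deed). So ¬authorize_deed is neither obligatory nor forbidden under these norms.

Neither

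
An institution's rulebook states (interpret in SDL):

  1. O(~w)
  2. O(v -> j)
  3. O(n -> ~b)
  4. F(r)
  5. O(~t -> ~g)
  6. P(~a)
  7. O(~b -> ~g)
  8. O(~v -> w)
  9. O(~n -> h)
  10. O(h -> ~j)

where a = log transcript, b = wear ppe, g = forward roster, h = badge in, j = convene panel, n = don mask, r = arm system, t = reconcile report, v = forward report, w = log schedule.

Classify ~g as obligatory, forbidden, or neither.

Premise 1 gives O(~w).
Premise 8, O(~v -> w), contraposes to O(~w -> v); with O(~w) we get O(v).
With premise 2, O(v -> j), the K-axiom yields O(j).
Premise 10 is O(h -> ~j); contrapositively O(j -> ~h). Since O(j) holds, K gives O(~h).
Premise 9 is O(~n -> h); contrapositively O(~h -> n). Since O(~h) holds, K gives O(n).
Premise 3 is O(n -> ~b); since O(n), deontic closure gives O(~b).
With premise 7, O(~b -> ~g), the K-axiom yields O(~g).
Premises 4, 5, 6 do not contribute to this derivation.
Hence ~g is obligatory.

Obligatory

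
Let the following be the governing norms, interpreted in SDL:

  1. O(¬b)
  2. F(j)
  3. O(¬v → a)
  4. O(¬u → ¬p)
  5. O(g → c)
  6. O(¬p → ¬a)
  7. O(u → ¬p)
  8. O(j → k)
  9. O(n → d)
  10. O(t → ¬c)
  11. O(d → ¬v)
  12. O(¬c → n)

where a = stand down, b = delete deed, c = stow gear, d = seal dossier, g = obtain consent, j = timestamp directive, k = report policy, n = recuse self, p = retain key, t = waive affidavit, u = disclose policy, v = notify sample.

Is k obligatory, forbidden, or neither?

Neither

Premise 8 is O(j → k), but O(j) is not derivable from the premises, so it does not yield O(k).
No premise or chain of K-axiom applications forces O(k), and none forces O(¬k). So k is neither obligatory nor forbidden under these norms.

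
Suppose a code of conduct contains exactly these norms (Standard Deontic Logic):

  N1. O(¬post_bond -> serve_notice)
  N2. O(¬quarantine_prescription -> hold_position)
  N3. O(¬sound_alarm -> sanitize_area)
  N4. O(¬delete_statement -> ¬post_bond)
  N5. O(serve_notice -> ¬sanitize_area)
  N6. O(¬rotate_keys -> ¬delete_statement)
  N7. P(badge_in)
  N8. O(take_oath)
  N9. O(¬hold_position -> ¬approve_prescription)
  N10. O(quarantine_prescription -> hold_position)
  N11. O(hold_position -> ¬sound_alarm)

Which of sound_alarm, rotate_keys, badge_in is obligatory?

By case analysis on quarantine_prescription: premise 10 gives O(quarantine_prescription -> hold_position) and premise 2 gives O(¬quarantine_prescription -> hold_position), so O(hold_position) either way.
Applying K to premise 11 (O(hold_position -> ¬sound_alarm)) and O(hold_position) yields O(¬sound_alarm).
From O(¬sound_alarm) and premise 3, O(¬sound_alarm -> sanitize_area), we obtain O(sanitize_area).
Premise 5, O(serve_notice -> ¬sanitize_area), contraposes to O(sanitize_area -> ¬serve_notice); with O(sanitize_area) we get O(¬serve_notice).
Premise 1 is O(¬post_bond -> serve_notice); contrapositively O(¬serve_notice -> post_bond). Since O(¬serve_notice) holds, K gives O(post_bond).
Premise 4, O(¬delete_statement -> ¬post_bond), contraposes to O(post_bond -> delete_statement); with O(post_bond) we get O(delete_statement).
Premise 6, O(¬rotate_keys -> ¬delete_statement), contraposes to O(delete_statement -> rotate_keys); with O(delete_statement) we get O(rotate_keys).
So O(rotate_keys) holds — rotate_keys is obligatory. None of the other listed options is made obligatory by any chain of premises.

rotate_keys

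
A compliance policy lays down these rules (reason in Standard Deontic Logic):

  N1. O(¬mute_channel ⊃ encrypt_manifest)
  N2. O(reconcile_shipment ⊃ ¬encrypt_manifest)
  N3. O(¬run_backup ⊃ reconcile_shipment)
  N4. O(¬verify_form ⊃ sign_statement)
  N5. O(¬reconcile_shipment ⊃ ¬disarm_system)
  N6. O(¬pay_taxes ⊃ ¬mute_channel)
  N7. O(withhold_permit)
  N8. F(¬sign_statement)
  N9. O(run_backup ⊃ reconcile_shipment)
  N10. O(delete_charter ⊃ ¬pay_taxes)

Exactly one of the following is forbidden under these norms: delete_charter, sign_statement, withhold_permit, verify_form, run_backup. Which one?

delete_charter

By case analysis on ¬run_backup: premise 3 gives O(¬run_backup ⊃ reconcile_shipment) and premise 9 gives O(run_backup ⊃ reconcile_shipment), so O(reconcile_shipment) either way.
From O(reconcile_shipment) and premise 2, O(reconcile_shipment ⊃ ¬encrypt_manifest), we obtain O(¬encrypt_manifest).
The contrapositive of premise 1 (O(¬mute_channel ⊃ encrypt_manifest)) is O(¬encrypt_manifest ⊃ mute_channel), and O(¬encrypt_manifest) is already established, so O(mute_channel).
The contrapositive of premise 6 (O(¬pay_taxes ⊃ ¬mute_channel)) is O(mute_channel ⊃ pay_taxes), and O(mute_channel) is already established, so O(pay_taxes).
Premise 10 is O(delete_charter ⊃ ¬pay_taxes); contrapositively O(pay_taxes ⊃ ¬delete_charter). Since O(pay_taxes) holds, K gives O(¬delete_charter).
So O(¬delete_charter) holds, i.e. delete_charter is forbidden. None of the other listed options is forbidden under the premises.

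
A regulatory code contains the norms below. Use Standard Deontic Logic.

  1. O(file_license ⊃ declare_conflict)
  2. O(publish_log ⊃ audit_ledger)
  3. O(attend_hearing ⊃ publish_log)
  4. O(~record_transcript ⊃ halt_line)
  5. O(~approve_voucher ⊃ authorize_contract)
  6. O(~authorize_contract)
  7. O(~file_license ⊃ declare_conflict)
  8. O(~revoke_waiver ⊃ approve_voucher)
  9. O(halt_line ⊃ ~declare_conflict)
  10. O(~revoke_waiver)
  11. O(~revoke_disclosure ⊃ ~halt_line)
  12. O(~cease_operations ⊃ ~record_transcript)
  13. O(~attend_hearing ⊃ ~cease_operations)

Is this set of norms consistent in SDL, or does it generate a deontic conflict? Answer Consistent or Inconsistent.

Consistent

Premise 5 is O(~approve_voucher ⊃ authorize_contract), but O(~approve_voucher) is not derivable from the premises, so it does not yield O(authorize_contract).
So O(authorize_contract) is not derivable, and the apparent clash with O(~authorize_contract) does not arise.
A world satisfying every obligation exists (e.g. approve_voucher=true, attend_hearing=true, audit_ledger=true, authorize_contract=false, cease_operations=true, declare_conflict=true, file_license=false, halt_line=false, publish_log=true, record_transcript=true, revoke_disclosure=false, revoke_waiver=false); no atom is both obligatory and forbidden, so the set is consistent.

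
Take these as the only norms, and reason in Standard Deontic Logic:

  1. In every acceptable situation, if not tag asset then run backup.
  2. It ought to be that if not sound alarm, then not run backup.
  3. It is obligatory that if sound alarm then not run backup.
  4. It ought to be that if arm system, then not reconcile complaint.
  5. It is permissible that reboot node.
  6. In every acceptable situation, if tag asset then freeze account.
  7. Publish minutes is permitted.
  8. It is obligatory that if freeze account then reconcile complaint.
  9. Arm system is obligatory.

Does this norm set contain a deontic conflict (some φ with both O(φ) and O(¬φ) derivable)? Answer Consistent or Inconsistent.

By case analysis on ¬sound_alarm: premise 2 gives O(¬sound_alarm → ¬run_backup) and premise 3 gives O(sound_alarm → ¬run_backup), so O(¬run_backup) either way.
Premise 1, O(¬tag_asset → run_backup), contraposes to O(¬run_backup → tag_asset); with O(¬run_backup) we get O(tag_asset).
Premise 6 is O(tag_asset → freeze_account); since O(tag_asset), deontic closure gives O(freeze_account).
From O(freeze_account) and premise 8, O(freeze_account → reconcile_complaint), we obtain O(reconcile_complaint).
Premise 4, O(arm_system → ¬reconcile_complaint), contraposes to O(reconcile_complaint → ¬arm_system); with O(reconcile_complaint) we get O(¬arm_system).
But premise 9 directly asserts O(arm_system).
We now have both O(¬arm_system) and O(arm_system) — arm_system is simultaneously obligatory and forbidden, violating the D-axiom.

Inconsistent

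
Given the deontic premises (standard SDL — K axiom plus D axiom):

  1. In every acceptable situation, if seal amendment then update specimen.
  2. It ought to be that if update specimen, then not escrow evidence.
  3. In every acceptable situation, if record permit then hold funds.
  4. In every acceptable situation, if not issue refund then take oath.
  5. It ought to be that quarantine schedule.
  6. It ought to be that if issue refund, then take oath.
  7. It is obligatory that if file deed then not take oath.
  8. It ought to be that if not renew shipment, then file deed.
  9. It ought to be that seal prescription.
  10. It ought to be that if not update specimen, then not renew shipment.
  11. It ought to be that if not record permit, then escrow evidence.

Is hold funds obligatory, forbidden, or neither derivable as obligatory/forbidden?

Obligatory

Premises 4 and 6 are O(¬issue_refund → take_oath) and O(issue_refund → take_oath); every ideal world satisfies ¬issue_refund or issue_refund, so in either case take_oath holds — hence O(take_oath).
The contrapositive of premise 7 (O(file_deed → ¬take_oath)) is O(take_oath → ¬file_deed), and O(take_oath) is already established, so O(¬file_deed).
Premise 8, O(¬renew_shipment → file_deed), contraposes to O(¬file_deed → renew_shipment); with O(¬file_deed) we get O(renew_shipment).
Premise 10, O(¬update_specimen → ¬renew_shipment), contraposes to O(renew_shipment → update_specimen); with O(renew_shipment) we get O(update_specimen).
Premise 2 is O(update_specimen → ¬escrow_evidence); since O(update_specimen), deontic closure gives O(¬escrow_evidence).
The contrapositive of premise 11 (O(¬record_permit → escrow_evidence)) is O(¬escrow_evidence → record_permit), and O(¬escrow_evidence) is already established, so O(record_permit).
Applying K to premise 3 (O(record_permit → hold_funds)) and O(record_permit) yields O(hold_funds).
Premises 1, 5, 9 do not contribute to this derivation.
Hence hold_funds is obligatory.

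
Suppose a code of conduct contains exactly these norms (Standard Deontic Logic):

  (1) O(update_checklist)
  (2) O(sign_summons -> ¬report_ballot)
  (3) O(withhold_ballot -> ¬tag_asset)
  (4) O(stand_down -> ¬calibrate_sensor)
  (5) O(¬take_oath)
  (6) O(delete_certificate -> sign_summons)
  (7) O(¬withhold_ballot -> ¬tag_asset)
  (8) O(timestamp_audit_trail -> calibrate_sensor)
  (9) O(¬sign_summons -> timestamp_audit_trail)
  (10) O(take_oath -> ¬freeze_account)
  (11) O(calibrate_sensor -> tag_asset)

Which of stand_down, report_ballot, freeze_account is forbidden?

report_ballot

Premises 7 and 3 are O(¬withhold_ballot -> ¬tag_asset) and O(withhold_ballot -> ¬tag_asset); every ideal world satisfies ¬withhold_ballot or withhold_ballot, so in either case ¬tag_asset holds — hence O(¬tag_asset).
Premise 11, O(calibrate_sensor -> tag_asset), contraposes to O(¬tag_asset -> ¬calibrate_sensor); with O(¬tag_asset) we get O(¬calibrate_sensor).
Premise 8, O(timestamp_audit_trail -> calibrate_sensor), contraposes to O(¬calibrate_sensor -> ¬timestamp_audit_trail); with O(¬calibrate_sensor) we get O(¬timestamp_audit_trail).
The contrapositive of premise 9 (O(¬sign_summons -> timestamp_audit_trail)) is O(¬timestamp_audit_trail -> sign_summons), and O(¬timestamp_audit_trail) is already established, so O(sign_summons).
From O(sign_summons) and premise 2, O(sign_summons -> ¬report_ballot), we obtain O(¬report_ballot).
So O(¬report_ballot) holds, i.e. report_ballot is forbidden. None of the other listed options is forbidden under the premises.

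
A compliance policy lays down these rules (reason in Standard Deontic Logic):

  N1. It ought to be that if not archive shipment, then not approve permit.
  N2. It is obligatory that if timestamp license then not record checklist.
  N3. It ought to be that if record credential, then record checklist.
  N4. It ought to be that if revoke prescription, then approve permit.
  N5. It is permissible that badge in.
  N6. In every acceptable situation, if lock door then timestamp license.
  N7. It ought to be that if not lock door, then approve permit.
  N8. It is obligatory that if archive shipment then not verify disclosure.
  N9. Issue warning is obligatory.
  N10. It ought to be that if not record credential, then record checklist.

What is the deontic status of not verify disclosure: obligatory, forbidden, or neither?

Premises 10 and 3 are O(¬record_credential → record_checklist) and O(record_credential → record_checklist); every ideal world satisfies ¬record_credential or record_credential, so in either case record_checklist holds — hence O(record_checklist).
Premise 2, O(timestamp_license → ¬record_checklist), contraposes to O(record_checklist → ¬timestamp_license); with O(record_checklist) we get O(¬timestamp_license).
Premise 6 is O(lock_door → timestamp_license); contrapositively O(¬timestamp_license → ¬lock_door). Since O(¬timestamp_license) holds, K gives O(¬lock_door).
Premise 7 is O(¬lock_door → approve_permit); since O(¬lock_door), deontic closure gives O(approve_permit).
The contrapositive of premise 1 (O(¬archive_shipment → ¬approve_permit)) is O(approve_permit → archive_shipment), and O(approve_permit) is already established, so O(archive_shipment).
Premise 8 is O(archive_shipment → ¬verify_disclosure); since O(archive_shipment), deontic closure gives O(¬verify_disclosure).
Premises 4, 5, 9 do not contribute to this derivation.
Hence ¬verify_disclosure is obligatory.

Obligatory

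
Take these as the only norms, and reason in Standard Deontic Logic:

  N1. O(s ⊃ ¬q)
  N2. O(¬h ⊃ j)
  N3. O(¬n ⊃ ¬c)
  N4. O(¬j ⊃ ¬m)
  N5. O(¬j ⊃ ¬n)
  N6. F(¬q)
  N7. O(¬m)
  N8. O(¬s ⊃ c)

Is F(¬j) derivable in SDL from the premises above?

Yes

Premise 6, F(¬q), is equivalent to O(q).
Premise 1, O(s ⊃ ¬q), contraposes to O(q ⊃ ¬s); with O(q) we get O(¬s).
Premise 8 is O(¬s ⊃ c); since O(¬s), deontic closure gives O(c).
The contrapositive of premise 3 (O(¬n ⊃ ¬c)) is O(c ⊃ n), and O(c) is already established, so O(n).
Premise 5, O(¬j ⊃ ¬n), contraposes to O(n ⊃ j); with O(n) we get O(j).
Premises 2, 4, 7 do not contribute to this derivation.
So O(j) holds, i.e. F(¬j). The claim follows.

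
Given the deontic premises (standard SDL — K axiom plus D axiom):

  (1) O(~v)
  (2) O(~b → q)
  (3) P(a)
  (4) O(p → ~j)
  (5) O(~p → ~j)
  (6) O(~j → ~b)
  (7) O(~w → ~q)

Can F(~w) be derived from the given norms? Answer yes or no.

Premises 4 and 5 cover both cases: O(p → ~j) and O(~p → ~j). Since p ∨ ~p is a tautology, O(~j) follows.
Premise 6 is O(~j → ~b); since O(~j), deontic closure gives O(~b).
Applying K to premise 2 (O(~b → q)) and O(~b) yields O(q).
Premise 7 is O(~w → ~q); contrapositively O(q → w). Since O(q) holds, K gives O(w).
Premises 1, 3 do not contribute to this derivation.
So O(w) holds, i.e. F(~w). The claim follows.

Yes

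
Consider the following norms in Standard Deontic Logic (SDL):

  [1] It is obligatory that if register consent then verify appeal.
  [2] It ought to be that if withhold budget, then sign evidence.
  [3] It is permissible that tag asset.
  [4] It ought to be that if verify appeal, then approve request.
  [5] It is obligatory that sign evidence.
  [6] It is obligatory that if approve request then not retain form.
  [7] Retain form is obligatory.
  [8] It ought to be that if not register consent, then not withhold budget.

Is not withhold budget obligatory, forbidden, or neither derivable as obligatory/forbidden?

Premise 7 gives O(retain_form).
Premise 6, O(approve_request → ¬retain_form), contraposes to O(retain_form → ¬approve_request); with O(retain_form) we get O(¬approve_request).
The contrapositive of premise 4 (O(verify_appeal → approve_request)) is O(¬approve_request → ¬verify_appeal), and O(¬approve_request) is already established, so O(¬verify_appeal).
Premise 1, O(register_consent → verify_appeal), contraposes to O(¬verify_appeal → ¬register_consent); with O(¬verify_appeal) we get O(¬register_consent).
Premise 8 is O(¬register_consent → ¬withhold_budget); since O(¬register_consent), deontic closure gives O(¬withhold_budget).
Premises 2, 3, 5 do not contribute to this derivation.
Hence ¬withhold_budget is obligatory.

Obligatory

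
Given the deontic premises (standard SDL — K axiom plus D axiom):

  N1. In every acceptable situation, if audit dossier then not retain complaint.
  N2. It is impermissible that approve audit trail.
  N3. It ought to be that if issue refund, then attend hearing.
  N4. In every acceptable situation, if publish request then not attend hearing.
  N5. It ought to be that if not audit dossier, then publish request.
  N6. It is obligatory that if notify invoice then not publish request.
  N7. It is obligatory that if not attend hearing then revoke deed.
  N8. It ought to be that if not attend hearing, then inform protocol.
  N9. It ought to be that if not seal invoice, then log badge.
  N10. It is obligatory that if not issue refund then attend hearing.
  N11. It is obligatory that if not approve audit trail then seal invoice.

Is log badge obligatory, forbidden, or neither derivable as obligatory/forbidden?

Neither

Premise 9 is O(¬seal_invoice → log_badge), but O(¬seal_invoice) is not derivable from the premises, so it does not yield O(log_badge).
No premise or chain of K-axiom applications forces O(log_badge), and none forces O(¬log_badge). So log_badge is neither obligatory nor forbidden under these norms.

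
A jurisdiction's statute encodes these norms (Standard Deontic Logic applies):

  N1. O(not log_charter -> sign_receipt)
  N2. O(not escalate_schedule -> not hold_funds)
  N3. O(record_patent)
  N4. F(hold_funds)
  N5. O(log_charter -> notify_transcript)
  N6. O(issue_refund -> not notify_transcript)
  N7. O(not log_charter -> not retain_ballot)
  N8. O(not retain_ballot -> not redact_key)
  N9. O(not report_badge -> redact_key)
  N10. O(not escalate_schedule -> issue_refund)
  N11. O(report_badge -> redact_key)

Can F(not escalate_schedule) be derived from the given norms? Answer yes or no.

By case analysis on report_badge: premise 11 gives O(report_badge -> redact_key) and premise 9 gives O(not report_badge -> redact_key), so O(redact_key) either way.
Premise 8, O(not retain_ballot -> not redact_key), contraposes to O(redact_key -> retain_ballot); with O(redact_key) we get O(retain_ballot).
The contrapositive of premise 7 (O(not log_charter -> not retain_ballot)) is O(retain_ballot -> log_charter), and O(retain_ballot) is already established, so O(log_charter).
From O(log_charter) and premise 5, O(log_charter -> notify_transcript), we obtain O(notify_transcript).
Premise 6, O(issue_refund -> not notify_transcript), contraposes to O(notify_transcript -> not issue_refund); with O(notify_transcript) we get O(not issue_refund).
The contrapositive of premise 10 (O(not escalate_schedule -> issue_refund)) is O(not issue_refund -> escalate_schedule), and O(not issue_refund) is already established, so O(escalate_schedule).
Premises 1, 2, 3, 4 do not contribute to this derivation.
So O(escalate_schedule) holds, i.e. F(not escalate_schedule). The claim follows.

Yes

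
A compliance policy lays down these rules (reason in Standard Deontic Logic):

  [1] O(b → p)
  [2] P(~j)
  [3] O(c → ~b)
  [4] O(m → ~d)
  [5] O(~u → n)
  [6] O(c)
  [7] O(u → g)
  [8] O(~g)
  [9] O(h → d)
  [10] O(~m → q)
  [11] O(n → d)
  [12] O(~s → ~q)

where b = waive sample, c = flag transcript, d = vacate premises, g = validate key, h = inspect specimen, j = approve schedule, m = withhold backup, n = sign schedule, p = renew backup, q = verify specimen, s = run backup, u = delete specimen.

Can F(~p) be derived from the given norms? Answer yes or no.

No

Premise 1 is O(b → p), but O(b) is not derivable from the premises, so it does not yield O(p).
No other premise forces O(p). An ideal world satisfying every premise can still have ~p true, so F(~p) is not derivable.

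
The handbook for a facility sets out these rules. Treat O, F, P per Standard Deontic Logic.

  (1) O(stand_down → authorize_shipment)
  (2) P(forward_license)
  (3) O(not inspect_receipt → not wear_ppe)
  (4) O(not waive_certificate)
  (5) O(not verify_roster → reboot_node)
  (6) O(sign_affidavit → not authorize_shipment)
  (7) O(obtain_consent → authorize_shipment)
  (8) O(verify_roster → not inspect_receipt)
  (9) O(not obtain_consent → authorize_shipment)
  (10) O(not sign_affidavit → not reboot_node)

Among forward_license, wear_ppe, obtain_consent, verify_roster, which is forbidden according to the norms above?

Premises 7 and 9 cover both cases: O(obtain_consent → authorize_shipment) and O(not obtain_consent → authorize_shipment). Since obtain_consent ∨ not obtain_consent is a tautology, O(authorize_shipment) follows.
Premise 6 is O(sign_affidavit → not authorize_shipment); contrapositively O(authorize_shipment → not sign_affidavit). Since O(authorize_shipment) holds, K gives O(not sign_affidavit).
Premise 10 is O(not sign_affidavit → not reboot_node); since O(not sign_affidavit), deontic closure gives O(not reboot_node).
Premise 5 is O(not verify_roster → reboot_node); contrapositively O(not reboot_node → verify_roster). Since O(not reboot_node) holds, K gives O(verify_roster).
With premise 8, O(verify_roster → not inspect_receipt), the K-axiom yields O(not inspect_receipt).
With premise 3, O(not inspect_receipt → not wear_ppe), the K-axiom yields O(not wear_ppe).
So O(not wear_ppe) holds, i.e. wear_ppe is forbidden. None of the other listed options is forbidden under the premises.

wear_ppe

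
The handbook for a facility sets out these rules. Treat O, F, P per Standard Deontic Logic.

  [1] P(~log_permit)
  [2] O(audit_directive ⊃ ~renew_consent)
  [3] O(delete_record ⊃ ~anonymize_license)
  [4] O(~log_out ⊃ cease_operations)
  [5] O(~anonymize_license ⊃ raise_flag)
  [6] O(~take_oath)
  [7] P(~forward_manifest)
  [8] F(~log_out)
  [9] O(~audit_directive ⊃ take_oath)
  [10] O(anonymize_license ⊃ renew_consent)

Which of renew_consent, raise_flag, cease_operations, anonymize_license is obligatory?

raise_flag

Premise 6 states O(~take_oath) outright.
Premise 9, O(~audit_directive ⊃ take_oath), contraposes to O(~take_oath ⊃ audit_directive); with O(~take_oath) we get O(audit_directive).
Premise 2 is O(audit_directive ⊃ ~renew_consent); since O(audit_directive), deontic closure gives O(~renew_consent).
Premise 10, O(anonymize_license ⊃ renew_consent), contraposes to O(~renew_consent ⊃ ~anonymize_license); with O(~renew_consent) we get O(~anonymize_license).
Applying K to premise 5 (O(~anonymize_license ⊃ raise_flag)) and O(~anonymize_license) yields O(raise_flag).
So O(raise_flag) holds — raise_flag is obligatory. None of the other listed options is made obligatory by any chain of premises.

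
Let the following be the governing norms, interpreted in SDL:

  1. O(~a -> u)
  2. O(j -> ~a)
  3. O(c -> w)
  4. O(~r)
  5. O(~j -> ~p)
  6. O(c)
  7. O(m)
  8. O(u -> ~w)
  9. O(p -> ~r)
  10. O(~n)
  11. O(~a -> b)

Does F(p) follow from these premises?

From premise 6 we have O(c).
Premise 3 is O(c -> w); since O(c), deontic closure gives O(w).
Premise 8, O(u -> ~w), contraposes to O(w -> ~u); with O(w) we get O(~u).
Premise 1 is O(~a -> u); contrapositively O(~u -> a). Since O(~u) holds, K gives O(a).
Premise 2, O(j -> ~a), contraposes to O(a -> ~j); with O(a) we get O(~j).
Applying K to premise 5 (O(~j -> ~p)) and O(~j) yields O(~p).
Premises 4, 7, 9, 10, 11 do not contribute to this derivation.
So O(~p) holds, i.e. F(p). The claim follows.

Yes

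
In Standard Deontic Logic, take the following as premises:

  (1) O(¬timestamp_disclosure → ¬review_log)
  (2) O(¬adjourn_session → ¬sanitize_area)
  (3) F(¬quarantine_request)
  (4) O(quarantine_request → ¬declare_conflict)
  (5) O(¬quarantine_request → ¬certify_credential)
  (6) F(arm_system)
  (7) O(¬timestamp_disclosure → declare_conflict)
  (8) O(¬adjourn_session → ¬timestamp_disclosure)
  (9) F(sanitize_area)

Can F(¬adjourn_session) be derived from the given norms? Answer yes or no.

F(¬quarantine_request) at premise 3 means O(quarantine_request).
Premise 4 is O(quarantine_request → ¬declare_conflict); since O(quarantine_request), deontic closure gives O(¬declare_conflict).
Premise 7 is O(¬timestamp_disclosure → declare_conflict); contrapositively O(¬declare_conflict → timestamp_disclosure). Since O(¬declare_conflict) holds, K gives O(timestamp_disclosure).
Premise 8, O(¬adjourn_session → ¬timestamp_disclosure), contraposes to O(timestamp_disclosure → adjourn_session); with O(timestamp_disclosure) we get O(adjourn_session).
Premises 1, 2, 5, 6, 9 do not contribute to this derivation.
So O(adjourn_session) holds, i.e. F(¬adjourn_session). The claim follows.

Yes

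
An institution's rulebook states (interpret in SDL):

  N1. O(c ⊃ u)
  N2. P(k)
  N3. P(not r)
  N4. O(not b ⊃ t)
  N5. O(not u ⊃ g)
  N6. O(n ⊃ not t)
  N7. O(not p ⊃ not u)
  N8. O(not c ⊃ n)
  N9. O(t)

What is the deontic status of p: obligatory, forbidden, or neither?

Premise 9 states O(t) outright.
The contrapositive of premise 6 (O(n ⊃ not t)) is O(t ⊃ not n), and O(t) is already established, so O(not n).
The contrapositive of premise 8 (O(not c ⊃ n)) is O(not n ⊃ c), and O(not n) is already established, so O(c).
Applying K to premise 1 (O(c ⊃ u)) and O(c) yields O(u).
Premise 7, O(not p ⊃ not u), contraposes to O(u ⊃ p); with O(u) we get O(p).
Premises 2, 3, 4, 5 do not contribute to this derivation.
Hence p is obligatory.

Obligatory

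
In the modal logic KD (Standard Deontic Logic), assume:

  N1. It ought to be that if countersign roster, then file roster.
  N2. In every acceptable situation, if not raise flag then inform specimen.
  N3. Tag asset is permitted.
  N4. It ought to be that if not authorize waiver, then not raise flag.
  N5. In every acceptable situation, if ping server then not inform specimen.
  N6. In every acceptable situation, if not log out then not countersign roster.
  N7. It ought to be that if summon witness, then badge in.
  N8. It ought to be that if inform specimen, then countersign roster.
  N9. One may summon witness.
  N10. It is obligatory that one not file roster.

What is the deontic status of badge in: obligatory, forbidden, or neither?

Neither

Premise 7 is O(summon_witness → badge_in), but O(summon_witness) is not derivable from the premises (the permission P(summon_witness) asserts only ¬O(¬summon_witness), not O(summon_witness)), so it does not yield O(badge_in).
No premise or chain of K-axiom applications forces O(badge_in), and none forces O(¬badge_in). So badge_in is neither obligatory nor forbidden under these norms.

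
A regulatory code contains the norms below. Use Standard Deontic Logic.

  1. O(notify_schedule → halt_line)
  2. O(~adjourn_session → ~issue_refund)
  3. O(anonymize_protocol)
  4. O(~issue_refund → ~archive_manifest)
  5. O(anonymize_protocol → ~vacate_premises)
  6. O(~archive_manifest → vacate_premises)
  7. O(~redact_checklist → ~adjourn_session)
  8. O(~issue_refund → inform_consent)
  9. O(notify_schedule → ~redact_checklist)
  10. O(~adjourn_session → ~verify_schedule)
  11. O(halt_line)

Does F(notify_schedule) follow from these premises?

Yes

Premise 3 gives O(anonymize_protocol).
With premise 5, O(anonymize_protocol → ~vacate_premises), the K-axiom yields O(~vacate_premises).
The contrapositive of premise 6 (O(~archive_manifest → vacate_premises)) is O(~vacate_premises → archive_manifest), and O(~vacate_premises) is already established, so O(archive_manifest).
The contrapositive of premise 4 (O(~issue_refund → ~archive_manifest)) is O(archive_manifest → issue_refund), and O(archive_manifest) is already established, so O(issue_refund).
Premise 2, O(~adjourn_session → ~issue_refund), contraposes to O(issue_refund → adjourn_session); with O(issue_refund) we get O(adjourn_session).
Premise 7, O(~redact_checklist → ~adjourn_session), contraposes to O(adjourn_session → redact_checklist); with O(adjourn_session) we get O(redact_checklist).
Premise 9, O(notify_schedule → ~redact_checklist), contraposes to O(redact_checklist → ~notify_schedule); with O(redact_checklist) we get O(~notify_schedule).
Premises 1, 8, 10, 11 do not contribute to this derivation.
So O(~notify_schedule) holds, i.e. F(notify_schedule). The claim follows.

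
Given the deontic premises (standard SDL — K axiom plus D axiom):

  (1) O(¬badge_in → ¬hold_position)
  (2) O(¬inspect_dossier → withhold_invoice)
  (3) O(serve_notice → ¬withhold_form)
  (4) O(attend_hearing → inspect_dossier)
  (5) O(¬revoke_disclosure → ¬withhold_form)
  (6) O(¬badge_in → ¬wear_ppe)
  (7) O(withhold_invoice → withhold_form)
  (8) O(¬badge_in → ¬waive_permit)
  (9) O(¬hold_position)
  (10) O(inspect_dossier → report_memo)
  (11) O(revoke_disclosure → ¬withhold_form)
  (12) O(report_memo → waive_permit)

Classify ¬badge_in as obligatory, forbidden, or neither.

Premises 5 and 11 are O(¬revoke_disclosure → ¬withhold_form) and O(revoke_disclosure → ¬withhold_form); every ideal world satisfies ¬revoke_disclosure or revoke_disclosure, so in either case ¬withhold_form holds — hence O(¬withhold_form).
Premise 7, O(withhold_invoice → withhold_form), contraposes to O(¬withhold_form → ¬withhold_invoice); with O(¬withhold_form) we get O(¬withhold_invoice).
Premise 2 is O(¬inspect_dossier → withhold_invoice); contrapositively O(¬withhold_invoice → inspect_dossier). Since O(¬withhold_invoice) holds, K gives O(inspect_dossier).
Applying K to premise 10 (O(inspect_dossier → report_memo)) and O(inspect_dossier) yields O(report_memo).
Applying K to premise 12 (O(report_memo → waive_permit)) and O(report_memo) yields O(waive_permit).
The contrapositive of premise 8 (O(¬badge_in → ¬waive_permit)) is O(waive_permit → badge_in), and O(waive_permit) is already established, so O(badge_in).
Premises 1, 3, 4, 6, 9 do not contribute to this derivation.
Thus O(badge_in), which is F(¬badge_in): ¬badge_in is forbidden.

Forbidden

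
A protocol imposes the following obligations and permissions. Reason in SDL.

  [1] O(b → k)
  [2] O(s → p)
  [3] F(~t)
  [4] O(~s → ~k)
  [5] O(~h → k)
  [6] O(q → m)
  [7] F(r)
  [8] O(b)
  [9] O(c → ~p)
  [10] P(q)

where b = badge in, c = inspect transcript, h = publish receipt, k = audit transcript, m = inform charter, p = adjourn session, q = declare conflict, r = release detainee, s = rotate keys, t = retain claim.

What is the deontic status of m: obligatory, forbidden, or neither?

Premise 6 is O(q → m), but O(q) is not derivable from the premises (the permission P(q) asserts only ~O(~q), not O(q)), so it does not yield O(m).
No premise or chain of K-axiom applications forces O(m), and none forces O(~m). So m is neither obligatory nor forbidden under these norms.

Neither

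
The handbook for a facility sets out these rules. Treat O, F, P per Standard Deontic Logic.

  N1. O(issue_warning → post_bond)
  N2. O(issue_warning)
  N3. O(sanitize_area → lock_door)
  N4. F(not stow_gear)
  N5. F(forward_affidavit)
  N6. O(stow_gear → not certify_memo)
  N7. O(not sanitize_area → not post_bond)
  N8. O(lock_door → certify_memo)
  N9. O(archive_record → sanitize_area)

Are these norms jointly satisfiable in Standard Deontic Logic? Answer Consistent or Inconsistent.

Inconsistent

Premise 2 gives O(issue_warning).
From O(issue_warning) and premise 1, O(issue_warning → post_bond), we obtain O(post_bond).
Premise 7 is O(not sanitize_area → not post_bond); contrapositively O(post_bond → sanitize_area). Since O(post_bond) holds, K gives O(sanitize_area).
Premise 3 is O(sanitize_area → lock_door); since O(sanitize_area), deontic closure gives O(lock_door).
With premise 8, O(lock_door → certify_memo), the K-axiom yields O(certify_memo).
Premise 6, O(stow_gear → not certify_memo), contraposes to O(certify_memo → not stow_gear); with O(certify_memo) we get O(not stow_gear).
But premise 4, F(not stow_gear), means O(stow_gear).
We now have both O(not stow_gear) and O(stow_gear) — stow_gear is simultaneously obligatory and forbidden, violating the D-axiom.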